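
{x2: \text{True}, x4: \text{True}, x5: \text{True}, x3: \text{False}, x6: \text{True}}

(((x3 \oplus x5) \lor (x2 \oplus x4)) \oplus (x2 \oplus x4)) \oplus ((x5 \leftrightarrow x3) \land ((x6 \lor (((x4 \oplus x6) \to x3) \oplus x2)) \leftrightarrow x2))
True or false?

\text{True}

x3 \oplus x5 = \text{False} \oplus \text{True} = \text{True}
x2 \oplus x4 = \text{True} \oplus \text{True} = \text{False}
(x3 \oplus x5) \lor (x2 \oplus x4) = \text{True} \lor \text{False} = \text{True}
x2 \oplus x4 = \text{True} \oplus \text{True} = \text{False}
((x3 \oplus x5) \lor (x2 \oplus x4)) \oplus (x2 \oplus x4) = \text{True} \oplus \text{False} = \text{True}
x5 \leftrightarrow x3 = \text{True} \leftrightarrow \text{False} = \text{False}
x4 \oplus x6 = \text{True} \oplus \text{True} = \text{False}
(x4 \oplus x6) \to x3 = \text{False} \to \text{False} = \text{True}
((x4 \oplus x6) \to x3) \oplus x2 = \text{True} \oplus \text{True} = \text{False}
x6 \lor (((x4 \oplus x6) \to x3) \oplus x2) = \text{True} \lor \text{False} = \text{True}
(x6 \lor (((x4 \oplus x6) \to x3) \oplus x2)) \leftrightarrow x2 = \text{True} \leftrightarrow \text{True} = \text{True}
(x5 \leftrightarrow x3) \land ((x6 \lor (((x4 \oplus x6) \to x3) \oplus x2)) \leftrightarrow x2) = \text{False} \land \text{True} = \text{False}
(((x3 \oplus x5) \lor (x2 \oplus x4)) \oplus (x2 \oplus x4)) \oplus ((x5 \leftrightarrow x3) \land ((x6 \lor (((x4 \oplus x6) \to x3) \oplus x2)) \leftrightarrow x2)) = \text{True} \oplus \text{False} = \text{True}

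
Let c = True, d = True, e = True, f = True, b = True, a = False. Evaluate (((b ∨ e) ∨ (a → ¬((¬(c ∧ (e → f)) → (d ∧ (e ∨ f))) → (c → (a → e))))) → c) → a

b ∨ e = True ∨ True = True
e → f = True → True = True
c ∧ (e → f) = True ∧ True = True
¬(c ∧ (e → f)) = ¬True = False
e ∨ f = True ∨ True = True
d ∧ (e ∨ f) = True ∧ True = True
¬(c ∧ (e → f)) → (d ∧ (e ∨ f)) = False → True = True
a → e = False → True = True
c → (a → e) = True → True = True
(¬(c ∧ (e → f)) → (d ∧ (e ∨ f))) → (c → (a → e)) = True → True = True
¬((¬(c ∧ (e → f)) → (d ∧ (e ∨ f))) → (c → (a → e))) = ¬True = False
a → ¬((¬(c ∧ (e → f)) → (d ∧ (e ∨ f))) → (c → (a → e))) = False → False = True
(b ∨ e) ∨ (a → ¬((¬(c ∧ (e → f)) → (d ∧ (e ∨ f))) → (c → (a → e)))) = True ∨ True = True
((b ∨ e) ∨ (a → ¬((¬(c ∧ (e → f)) → (d ∧ (e ∨ f))) → (c → (a → e))))) → c = True → True = True
(((b ∨ e) ∨ (a → ¬((¬(c ∧ (e → f)) → (d ∧ (e ∨ f))) → (c → (a → e))))) → c) → a = True → False = False

False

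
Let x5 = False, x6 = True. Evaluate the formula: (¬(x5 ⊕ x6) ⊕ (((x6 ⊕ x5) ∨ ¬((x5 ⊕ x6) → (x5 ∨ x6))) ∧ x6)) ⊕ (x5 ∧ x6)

Substituting x5=False, x6=True:
x5 ⊕ x6 = False ⊕ True = True
¬(x5 ⊕ x6) = ¬True = False
x6 ⊕ x5 = True ⊕ False = True
x5 ⊕ x6 = False ⊕ True = True
x5 ∨ x6 = False ∨ True = True
(x5 ⊕ x6) → (x5 ∨ x6) = True → True = True
¬((x5 ⊕ x6) → (x5 ∨ x6)) = ¬True = False
(x6 ⊕ x5) ∨ ¬((x5 ⊕ x6) → (x5 ∨ x6)) = True ∨ False = True
((x6 ⊕ x5) ∨ ¬((x5 ⊕ x6) → (x5 ∨ x6))) ∧ x6 = True ∧ True = True
¬(x5 ⊕ x6) ⊕ (((x6 ⊕ x5) ∨ ¬((x5 ⊕ x6) → (x5 ∨ x6))) ∧ x6) = False ⊕ True = True
x5 ∧ x6 = False ∧ True = False
(¬(x5 ⊕ x6) ⊕ (((x6 ⊕ x5) ∨ ¬((x5 ⊕ x6) → (x5 ∨ x6))) ∧ x6)) ⊕ (x5 ∧ x6) = True ⊕ False = True

True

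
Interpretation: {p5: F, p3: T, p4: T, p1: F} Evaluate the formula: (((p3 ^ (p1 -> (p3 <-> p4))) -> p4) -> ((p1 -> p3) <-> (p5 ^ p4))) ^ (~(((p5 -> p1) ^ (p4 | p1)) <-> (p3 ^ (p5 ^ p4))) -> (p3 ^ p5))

Substituting p5=F, p3=T, p4=T, p1=F:
p3 <-> p4 = T <-> T = T
p1 -> (p3 <-> p4) = F -> T = T
p3 ^ (p1 -> (p3 <-> p4)) = T ^ T = F
(p3 ^ (p1 -> (p3 <-> p4))) -> p4 = F -> T = T
p1 -> p3 = F -> T = T
p5 ^ p4 = F ^ T = T
(p1 -> p3) <-> (p5 ^ p4) = T <-> T = T
((p3 ^ (p1 -> (p3 <-> p4))) -> p4) -> ((p1 -> p3) <-> (p5 ^ p4)) = T -> T = T
p5 -> p1 = F -> F = T
p4 | p1 = T | F = T
(p5 -> p1) ^ (p4 | p1) = T ^ T = F
p5 ^ p4 = F ^ T = T
p3 ^ (p5 ^ p4) = T ^ T = F
((p5 -> p1) ^ (p4 | p1)) <-> (p3 ^ (p5 ^ p4)) = F <-> F = T
~(((p5 -> p1) ^ (p4 | p1)) <-> (p3 ^ (p5 ^ p4))) = ~T = F
p3 ^ p5 = T ^ F = T
~(((p5 -> p1) ^ (p4 | p1)) <-> (p3 ^ (p5 ^ p4))) -> (p3 ^ p5) = F -> T = T
(((p3 ^ (p1 -> (p3 <-> p4))) -> p4) -> ((p1 -> p3) <-> (p5 ^ p4))) ^ (~(((p5 -> p1) ^ (p4 | p1)) <-> (p3 ^ (p5 ^ p4))) -> (p3 ^ p5)) = T ^ T = F

F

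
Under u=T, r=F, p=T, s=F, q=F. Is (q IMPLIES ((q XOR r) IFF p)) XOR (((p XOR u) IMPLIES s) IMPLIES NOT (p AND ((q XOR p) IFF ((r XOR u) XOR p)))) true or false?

q XOR r = F XOR F = F
(q XOR r) IFF p = F IFF T = F
q IMPLIES ((q XOR r) IFF p) = F IMPLIES F = T
p XOR u = T XOR T = F
(p XOR u) IMPLIES s = F IMPLIES F = T
q XOR p = F XOR T = T
r XOR u = F XOR T = T
(r XOR u) XOR p = T XOR T = F
(q XOR p) IFF ((r XOR u) XOR p) = T IFF F = F
p AND ((q XOR p) IFF ((r XOR u) XOR p)) = T AND F = F
NOT (p AND ((q XOR p) IFF ((r XOR u) XOR p))) = NOT F = T
((p XOR u) IMPLIES s) IMPLIES NOT (p AND ((q XOR p) IFF ((r XOR u) XOR p))) = T IMPLIES T = T
(q IMPLIES ((q XOR r) IFF p)) XOR (((p XOR u) IMPLIES s) IMPLIES NOT (p AND ((q XOR p) IFF ((r XOR u) XOR p)))) = T XOR T = F

F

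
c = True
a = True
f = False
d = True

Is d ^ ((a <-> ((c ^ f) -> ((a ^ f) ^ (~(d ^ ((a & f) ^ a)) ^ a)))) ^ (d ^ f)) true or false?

Substituting c=True, a=True, f=False, d=True:
c ^ f = True ^ False = True
a ^ f = True ^ False = True
a & f = True & False = False
(a & f) ^ a = False ^ True = True
d ^ ((a & f) ^ a) = True ^ True = False
~(d ^ ((a & f) ^ a)) = ~False = True
~(d ^ ((a & f) ^ a)) ^ a = True ^ True = False
(a ^ f) ^ (~(d ^ ((a & f) ^ a)) ^ a) = True ^ False = True
(c ^ f) -> ((a ^ f) ^ (~(d ^ ((a & f) ^ a)) ^ a)) = True -> True = True
a <-> ((c ^ f) -> ((a ^ f) ^ (~(d ^ ((a & f) ^ a)) ^ a))) = True <-> True = True
d ^ f = True ^ False = True
(a <-> ((c ^ f) -> ((a ^ f) ^ (~(d ^ ((a & f) ^ a)) ^ a)))) ^ (d ^ f) = True ^ True = False
d ^ ((a <-> ((c ^ f) -> ((a ^ f) ^ (~(d ^ ((a & f) ^ a)) ^ a)))) ^ (d ^ f)) = True ^ False = True

True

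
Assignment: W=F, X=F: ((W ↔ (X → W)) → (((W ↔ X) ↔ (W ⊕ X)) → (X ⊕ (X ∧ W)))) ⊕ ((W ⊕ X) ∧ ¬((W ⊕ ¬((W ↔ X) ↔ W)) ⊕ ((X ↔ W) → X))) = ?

X → W = F → F = T
W ↔ (X → W) = F ↔ T = F
W ↔ X = F ↔ F = T
W ⊕ X = F ⊕ F = F
(W ↔ X) ↔ (W ⊕ X) = T ↔ F = F
X ∧ W = F ∧ F = F
X ⊕ (X ∧ W) = F ⊕ F = F
((W ↔ X) ↔ (W ⊕ X)) → (X ⊕ (X ∧ W)) = F → F = T
(W ↔ (X → W)) → (((W ↔ X) ↔ (W ⊕ X)) → (X ⊕ (X ∧ W))) = F → T = T
W ⊕ X = F ⊕ F = F
W ↔ X = F ↔ F = T
(W ↔ X) ↔ W = T ↔ F = F
¬((W ↔ X) ↔ W) = ¬F = T
W ⊕ ¬((W ↔ X) ↔ W) = F ⊕ T = T
X ↔ W = F ↔ F = T
(X ↔ W) → X = T → F = F
(W ⊕ ¬((W ↔ X) ↔ W)) ⊕ ((X ↔ W) → X) = T ⊕ F = T
¬((W ⊕ ¬((W ↔ X) ↔ W)) ⊕ ((X ↔ W) → X)) = ¬T = F
(W ⊕ X) ∧ ¬((W ⊕ ¬((W ↔ X) ↔ W)) ⊕ ((X ↔ W) → X)) = F ∧ F = F
((W ↔ (X → W)) → (((W ↔ X) ↔ (W ⊕ X)) → (X ⊕ (X ∧ W)))) ⊕ ((W ⊕ X) ∧ ¬((W ⊕ ¬((W ↔ X) ↔ W)) ⊕ ((X ↔ W) → X))) = T ⊕ F = T

T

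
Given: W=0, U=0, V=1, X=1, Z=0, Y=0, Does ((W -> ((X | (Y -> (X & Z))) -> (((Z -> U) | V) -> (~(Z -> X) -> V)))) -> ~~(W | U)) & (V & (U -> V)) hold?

0

X & Z = 1 & 0 = 0
Y -> (X & Z) = 0 -> 0 = 1
X | (Y -> (X & Z)) = 1 | 1 = 1
Z -> U = 0 -> 0 = 1
(Z -> U) | V = 1 | 1 = 1
Z -> X = 0 -> 1 = 1
~(Z -> X) = ~1 = 0
~(Z -> X) -> V = 0 -> 1 = 1
((Z -> U) | V) -> (~(Z -> X) -> V) = 1 -> 1 = 1
(X | (Y -> (X & Z))) -> (((Z -> U) | V) -> (~(Z -> X) -> V)) = 1 -> 1 = 1
W -> ((X | (Y -> (X & Z))) -> (((Z -> U) | V) -> (~(Z -> X) -> V))) = 0 -> 1 = 1
W | U = 0 | 0 = 0
~(W | U) = ~0 = 1
~~(W | U) = ~1 = 0
(W -> ((X | (Y -> (X & Z))) -> (((Z -> U) | V) -> (~(Z -> X) -> V)))) -> ~~(W | U) = 1 -> 0 = 0
U -> V = 0 -> 1 = 1
V & (U -> V) = 1 & 1 = 1
((W -> ((X | (Y -> (X & Z))) -> (((Z -> U) | V) -> (~(Z -> X) -> V)))) -> ~~(W | U)) & (V & (U -> V)) = 0 & 1 = 0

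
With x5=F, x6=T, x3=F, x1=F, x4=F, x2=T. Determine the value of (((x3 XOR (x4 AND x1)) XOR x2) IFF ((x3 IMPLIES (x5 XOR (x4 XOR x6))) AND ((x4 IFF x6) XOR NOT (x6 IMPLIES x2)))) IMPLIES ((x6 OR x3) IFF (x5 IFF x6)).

T

x4 AND x1 = F AND F = F
x3 XOR (x4 AND x1) = F XOR F = F
(x3 XOR (x4 AND x1)) XOR x2 = F XOR T = T
x4 XOR x6 = F XOR T = T
x5 XOR (x4 XOR x6) = F XOR T = T
x3 IMPLIES (x5 XOR (x4 XOR x6)) = F IMPLIES T = T
x4 IFF x6 = F IFF T = F
x6 IMPLIES x2 = T IMPLIES T = T
NOT (x6 IMPLIES x2) = NOT T = F
(x4 IFF x6) XOR NOT (x6 IMPLIES x2) = F XOR F = F
(x3 IMPLIES (x5 XOR (x4 XOR x6))) AND ((x4 IFF x6) XOR NOT (x6 IMPLIES x2)) = T AND F = F
((x3 XOR (x4 AND x1)) XOR x2) IFF ((x3 IMPLIES (x5 XOR (x4 XOR x6))) AND ((x4 IFF x6) XOR NOT (x6 IMPLIES x2))) = T IFF F = F
x6 OR x3 = T OR F = T
x5 IFF x6 = F IFF T = F
(x6 OR x3) IFF (x5 IFF x6) = T IFF F = F
(((x3 XOR (x4 AND x1)) XOR x2) IFF ((x3 IMPLIES (x5 XOR (x4 XOR x6))) AND ((x4 IFF x6) XOR NOT (x6 IMPLIES x2)))) IMPLIES ((x6 OR x3) IFF (x5 IFF x6)) = F IMPLIES F = T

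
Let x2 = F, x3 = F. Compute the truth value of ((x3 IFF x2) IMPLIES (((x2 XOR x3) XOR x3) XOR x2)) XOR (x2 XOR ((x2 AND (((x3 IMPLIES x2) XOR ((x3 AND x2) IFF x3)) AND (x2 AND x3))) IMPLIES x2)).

T

x3 IFF x2 = F IFF F = T
x2 XOR x3 = F XOR F = F
(x2 XOR x3) XOR x3 = F XOR F = F
((x2 XOR x3) XOR x3) XOR x2 = F XOR F = F
(x3 IFF x2) IMPLIES (((x2 XOR x3) XOR x3) XOR x2) = T IMPLIES F = F
x3 IMPLIES x2 = F IMPLIES F = T
x3 AND x2 = F AND F = F
(x3 AND x2) IFF x3 = F IFF F = T
(x3 IMPLIES x2) XOR ((x3 AND x2) IFF x3) = T XOR T = F
x2 AND x3 = F AND F = F
((x3 IMPLIES x2) XOR ((x3 AND x2) IFF x3)) AND (x2 AND x3) = F AND F = F
x2 AND (((x3 IMPLIES x2) XOR ((x3 AND x2) IFF x3)) AND (x2 AND x3)) = F AND F = F
(x2 AND (((x3 IMPLIES x2) XOR ((x3 AND x2) IFF x3)) AND (x2 AND x3))) IMPLIES x2 = F IMPLIES F = T
x2 XOR ((x2 AND (((x3 IMPLIES x2) XOR ((x3 AND x2) IFF x3)) AND (x2 AND x3))) IMPLIES x2) = F XOR T = T
((x3 IFF x2) IMPLIES (((x2 XOR x3) XOR x3) XOR x2)) XOR (x2 XOR ((x2 AND (((x3 IMPLIES x2) XOR ((x3 AND x2) IFF x3)) AND (x2 AND x3))) IMPLIES x2)) = F XOR T = T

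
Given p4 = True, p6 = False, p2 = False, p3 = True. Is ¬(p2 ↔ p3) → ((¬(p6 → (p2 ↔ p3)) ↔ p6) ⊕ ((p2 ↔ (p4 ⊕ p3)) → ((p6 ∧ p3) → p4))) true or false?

Substituting p4=True, p6=False, p2=False, p3=True:
p2 ↔ p3 = False ↔ True = False
¬(p2 ↔ p3) = ¬False = True
p2 ↔ p3 = False ↔ True = False
p6 → (p2 ↔ p3) = False → False = True
¬(p6 → (p2 ↔ p3)) = ¬True = False
¬(p6 → (p2 ↔ p3)) ↔ p6 = False ↔ False = True
p4 ⊕ p3 = True ⊕ True = False
p2 ↔ (p4 ⊕ p3) = False ↔ False = True
p6 ∧ p3 = False ∧ True = False
(p6 ∧ p3) → p4 = False → True = True
(p2 ↔ (p4 ⊕ p3)) → ((p6 ∧ p3) → p4) = True → True = True
(¬(p6 → (p2 ↔ p3)) ↔ p6) ⊕ ((p2 ↔ (p4 ⊕ p3)) → ((p6 ∧ p3) → p4)) = True ⊕ True = False
¬(p2 ↔ p3) → ((¬(p6 → (p2 ↔ p3)) ↔ p6) ⊕ ((p2 ↔ (p4 ⊕ p3)) → ((p6 ∧ p3) → p4))) = True → False = False

False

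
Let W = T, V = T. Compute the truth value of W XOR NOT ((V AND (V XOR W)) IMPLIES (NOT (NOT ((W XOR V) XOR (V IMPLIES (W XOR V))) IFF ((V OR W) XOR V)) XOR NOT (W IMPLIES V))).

T

V XOR W = T XOR T = F
V AND (V XOR W) = T AND F = F
W XOR V = T XOR T = F
W XOR V = T XOR T = F
V IMPLIES (W XOR V) = T IMPLIES F = F
(W XOR V) XOR (V IMPLIES (W XOR V)) = F XOR F = F
NOT ((W XOR V) XOR (V IMPLIES (W XOR V))) = NOT F = T
V OR W = T OR T = T
(V OR W) XOR V = T XOR T = F
NOT ((W XOR V) XOR (V IMPLIES (W XOR V))) IFF ((V OR W) XOR V) = T IFF F = F
NOT (NOT ((W XOR V) XOR (V IMPLIES (W XOR V))) IFF ((V OR W) XOR V)) = NOT F = T
W IMPLIES V = T IMPLIES T = T
NOT (W IMPLIES V) = NOT T = F
NOT (NOT ((W XOR V) XOR (V IMPLIES (W XOR V))) IFF ((V OR W) XOR V)) XOR NOT (W IMPLIES V) = T XOR F = T
(V AND (V XOR W)) IMPLIES (NOT (NOT ((W XOR V) XOR (V IMPLIES (W XOR V))) IFF ((V OR W) XOR V)) XOR NOT (W IMPLIES V)) = F IMPLIES T = T
NOT ((V AND (V XOR W)) IMPLIES (NOT (NOT ((W XOR V) XOR (V IMPLIES (W XOR V))) IFF ((V OR W) XOR V)) XOR NOT (W IMPLIES V))) = NOT T = F
W XOR NOT ((V AND (V XOR W)) IMPLIES (NOT (NOT ((W XOR V) XOR (V IMPLIES (W XOR V))) IFF ((V OR W) XOR V)) XOR NOT (W IMPLIES V))) = T XOR F = T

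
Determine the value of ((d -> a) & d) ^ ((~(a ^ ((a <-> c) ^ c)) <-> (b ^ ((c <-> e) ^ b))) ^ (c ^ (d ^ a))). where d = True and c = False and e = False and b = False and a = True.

d -> a = True -> True = True
(d -> a) & d = True & True = True
a <-> c = True <-> False = False
(a <-> c) ^ c = False ^ False = False
a ^ ((a <-> c) ^ c) = True ^ False = True
~(a ^ ((a <-> c) ^ c)) = ~True = False
c <-> e = False <-> False = True
(c <-> e) ^ b = True ^ False = True
b ^ ((c <-> e) ^ b) = False ^ True = True
~(a ^ ((a <-> c) ^ c)) <-> (b ^ ((c <-> e) ^ b)) = False <-> True = False
d ^ a = True ^ True = False
c ^ (d ^ a) = False ^ False = False
(~(a ^ ((a <-> c) ^ c)) <-> (b ^ ((c <-> e) ^ b))) ^ (c ^ (d ^ a)) = False ^ False = False
((d -> a) & d) ^ ((~(a ^ ((a <-> c) ^ c)) <-> (b ^ ((c <-> e) ^ b))) ^ (c ^ (d ^ a))) = True ^ False = True

True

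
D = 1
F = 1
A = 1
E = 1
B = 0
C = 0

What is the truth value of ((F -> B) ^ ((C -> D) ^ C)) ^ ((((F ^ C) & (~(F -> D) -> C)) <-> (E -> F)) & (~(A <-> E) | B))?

F -> B = 1 -> 0 = 0
C -> D = 0 -> 1 = 1
(C -> D) ^ C = 1 ^ 0 = 1
(F -> B) ^ ((C -> D) ^ C) = 0 ^ 1 = 1
F ^ C = 1 ^ 0 = 1
F -> D = 1 -> 1 = 1
~(F -> D) = ~1 = 0
~(F -> D) -> C = 0 -> 0 = 1
(F ^ C) & (~(F -> D) -> C) = 1 & 1 = 1
E -> F = 1 -> 1 = 1
((F ^ C) & (~(F -> D) -> C)) <-> (E -> F) = 1 <-> 1 = 1
A <-> E = 1 <-> 1 = 1
~(A <-> E) = ~1 = 0
~(A <-> E) | B = 0 | 0 = 0
(((F ^ C) & (~(F -> D) -> C)) <-> (E -> F)) & (~(A <-> E) | B) = 1 & 0 = 0
((F -> B) ^ ((C -> D) ^ C)) ^ ((((F ^ C) & (~(F -> D) -> C)) <-> (E -> F)) & (~(A <-> E) | B)) = 1 ^ 0 = 1

1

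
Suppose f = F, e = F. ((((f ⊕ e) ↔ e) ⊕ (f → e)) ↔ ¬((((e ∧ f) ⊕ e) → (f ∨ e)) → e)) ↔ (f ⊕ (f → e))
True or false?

F

Substituting f=F, e=F:
f ⊕ e = F ⊕ F = F
(f ⊕ e) ↔ e = F ↔ F = T
f → e = F → F = T
((f ⊕ e) ↔ e) ⊕ (f → e) = T ⊕ T = F
e ∧ f = F ∧ F = F
(e ∧ f) ⊕ e = F ⊕ F = F
f ∨ e = F ∨ F = F
((e ∧ f) ⊕ e) → (f ∨ e) = F → F = T
(((e ∧ f) ⊕ e) → (f ∨ e)) → e = T → F = F
¬((((e ∧ f) ⊕ e) → (f ∨ e)) → e) = ¬F = T
(((f ⊕ e) ↔ e) ⊕ (f → e)) ↔ ¬((((e ∧ f) ⊕ e) → (f ∨ e)) → e) = F ↔ T = F
f → e = F → F = T
f ⊕ (f → e) = F ⊕ T = T
((((f ⊕ e) ↔ e) ⊕ (f → e)) ↔ ¬((((e ∧ f) ⊕ e) → (f ∨ e)) → e)) ↔ (f ⊕ (f → e)) = F ↔ T = F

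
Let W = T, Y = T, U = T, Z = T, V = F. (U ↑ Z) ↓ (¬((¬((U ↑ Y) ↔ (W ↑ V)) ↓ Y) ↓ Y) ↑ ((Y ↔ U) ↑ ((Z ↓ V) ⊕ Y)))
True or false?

U ↑ Z = T ↑ T = F
U ↑ Y = T ↑ T = F
W ↑ V = T ↑ F = T
(U ↑ Y) ↔ (W ↑ V) = F ↔ T = F
¬((U ↑ Y) ↔ (W ↑ V)) = ¬F = T
¬((U ↑ Y) ↔ (W ↑ V)) ↓ Y = T ↓ T = F
(¬((U ↑ Y) ↔ (W ↑ V)) ↓ Y) ↓ Y = F ↓ T = F
¬((¬((U ↑ Y) ↔ (W ↑ V)) ↓ Y) ↓ Y) = ¬F = T
Y ↔ U = T ↔ T = T
Z ↓ V = T ↓ F = F
(Z ↓ V) ⊕ Y = F ⊕ T = T
(Y ↔ U) ↑ ((Z ↓ V) ⊕ Y) = T ↑ T = F
¬((¬((U ↑ Y) ↔ (W ↑ V)) ↓ Y) ↓ Y) ↑ ((Y ↔ U) ↑ ((Z ↓ V) ⊕ Y)) = T ↑ F = T
(U ↑ Z) ↓ (¬((¬((U ↑ Y) ↔ (W ↑ V)) ↓ Y) ↓ Y) ↑ ((Y ↔ U) ↑ ((Z ↓ V) ⊕ Y))) = F ↓ T = F

F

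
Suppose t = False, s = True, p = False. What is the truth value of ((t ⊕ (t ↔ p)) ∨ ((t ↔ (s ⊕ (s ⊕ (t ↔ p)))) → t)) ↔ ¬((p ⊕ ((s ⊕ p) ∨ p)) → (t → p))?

False

t ↔ p = False ↔ False = True
t ⊕ (t ↔ p) = False ⊕ True = True
t ↔ p = False ↔ False = True
s ⊕ (t ↔ p) = True ⊕ True = False
s ⊕ (s ⊕ (t ↔ p)) = True ⊕ False = True
t ↔ (s ⊕ (s ⊕ (t ↔ p))) = False ↔ True = False
(t ↔ (s ⊕ (s ⊕ (t ↔ p)))) → t = False → False = True
(t ⊕ (t ↔ p)) ∨ ((t ↔ (s ⊕ (s ⊕ (t ↔ p)))) → t) = True ∨ True = True
s ⊕ p = True ⊕ False = True
(s ⊕ p) ∨ p = True ∨ False = True
p ⊕ ((s ⊕ p) ∨ p) = False ⊕ True = True
t → p = False → False = True
(p ⊕ ((s ⊕ p) ∨ p)) → (t → p) = True → True = True
¬((p ⊕ ((s ⊕ p) ∨ p)) → (t → p)) = ¬True = False
((t ⊕ (t ↔ p)) ∨ ((t ↔ (s ⊕ (s ⊕ (t ↔ p)))) → t)) ↔ ¬((p ⊕ ((s ⊕ p) ∨ p)) → (t → p)) = True ↔ False = False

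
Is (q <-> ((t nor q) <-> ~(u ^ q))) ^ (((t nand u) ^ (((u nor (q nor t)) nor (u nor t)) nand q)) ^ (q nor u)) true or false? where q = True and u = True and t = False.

True

t nor q = False nor True = False
u ^ q = True ^ True = False
~(u ^ q) = ~False = True
(t nor q) <-> ~(u ^ q) = False <-> True = False
q <-> ((t nor q) <-> ~(u ^ q)) = True <-> False = False
t nand u = False nand True = True
q nor t = True nor False = False
u nor (q nor t) = True nor False = False
u nor t = True nor False = False
(u nor (q nor t)) nor (u nor t) = False nor False = True
((u nor (q nor t)) nor (u nor t)) nand q = True nand True = False
(t nand u) ^ (((u nor (q nor t)) nor (u nor t)) nand q) = True ^ False = True
q nor u = True nor True = False
((t nand u) ^ (((u nor (q nor t)) nor (u nor t)) nand q)) ^ (q nor u) = True ^ False = True
(q <-> ((t nor q) <-> ~(u ^ q))) ^ (((t nand u) ^ (((u nor (q nor t)) nor (u nor t)) nand q)) ^ (q nor u)) = False ^ True = True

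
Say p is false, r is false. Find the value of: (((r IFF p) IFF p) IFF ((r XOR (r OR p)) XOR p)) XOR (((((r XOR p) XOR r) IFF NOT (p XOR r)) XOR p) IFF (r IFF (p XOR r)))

Substituting p=False, r=False:
r IFF p = False IFF False = True
(r IFF p) IFF p = True IFF False = False
r OR p = False OR False = False
r XOR (r OR p) = False XOR False = False
(r XOR (r OR p)) XOR p = False XOR False = False
((r IFF p) IFF p) IFF ((r XOR (r OR p)) XOR p) = False IFF False = True
r XOR p = False XOR False = False
(r XOR p) XOR r = False XOR False = False
p XOR r = False XOR False = False
NOT (p XOR r) = NOT False = True
((r XOR p) XOR r) IFF NOT (p XOR r) = False IFF True = False
(((r XOR p) XOR r) IFF NOT (p XOR r)) XOR p = False XOR False = False
p XOR r = False XOR False = False
r IFF (p XOR r) = False IFF False = True
((((r XOR p) XOR r) IFF NOT (p XOR r)) XOR p) IFF (r IFF (p XOR r)) = False IFF True = False
(((r IFF p) IFF p) IFF ((r XOR (r OR p)) XOR p)) XOR (((((r XOR p) XOR r) IFF NOT (p XOR r)) XOR p) IFF (r IFF (p XOR r))) = True XOR False = True

True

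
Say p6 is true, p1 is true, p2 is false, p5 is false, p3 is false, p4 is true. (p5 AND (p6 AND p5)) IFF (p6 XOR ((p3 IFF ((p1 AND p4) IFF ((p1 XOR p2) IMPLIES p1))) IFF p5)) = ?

True

Substituting p6=True, p1=True, p2=False, p5=False, p3=False, p4=True:
p6 AND p5 = True AND False = False
p5 AND (p6 AND p5) = False AND False = False
p1 AND p4 = True AND True = True
p1 XOR p2 = True XOR False = True
(p1 XOR p2) IMPLIES p1 = True IMPLIES True = True
(p1 AND p4) IFF ((p1 XOR p2) IMPLIES p1) = True IFF True = True
p3 IFF ((p1 AND p4) IFF ((p1 XOR p2) IMPLIES p1)) = False IFF True = False
(p3 IFF ((p1 AND p4) IFF ((p1 XOR p2) IMPLIES p1))) IFF p5 = False IFF False = True
p6 XOR ((p3 IFF ((p1 AND p4) IFF ((p1 XOR p2) IMPLIES p1))) IFF p5) = True XOR True = False
(p5 AND (p6 AND p5)) IFF (p6 XOR ((p3 IFF ((p1 AND p4) IFF ((p1 XOR p2) IMPLIES p1))) IFF p5)) = False IFF False = True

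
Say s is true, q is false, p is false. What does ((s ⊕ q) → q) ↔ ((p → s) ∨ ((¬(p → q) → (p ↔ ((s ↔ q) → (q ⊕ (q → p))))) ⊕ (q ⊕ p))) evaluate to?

s ⊕ q = True ⊕ False = True
(s ⊕ q) → q = True → False = False
p → s = False → True = True
p → q = False → False = True
¬(p → q) = ¬True = False
s ↔ q = True ↔ False = False
q → p = False → False = True
q ⊕ (q → p) = False ⊕ True = True
(s ↔ q) → (q ⊕ (q → p)) = False → True = True
p ↔ ((s ↔ q) → (q ⊕ (q → p))) = False ↔ True = False
¬(p → q) → (p ↔ ((s ↔ q) → (q ⊕ (q → p)))) = False → False = True
q ⊕ p = False ⊕ False = False
(¬(p → q) → (p ↔ ((s ↔ q) → (q ⊕ (q → p))))) ⊕ (q ⊕ p) = True ⊕ False = True
(p → s) ∨ ((¬(p → q) → (p ↔ ((s ↔ q) → (q ⊕ (q → p))))) ⊕ (q ⊕ p)) = True ∨ True = True
((s ⊕ q) → q) ↔ ((p → s) ∨ ((¬(p → q) → (p ↔ ((s ↔ q) → (q ⊕ (q → p))))) ⊕ (q ⊕ p))) = False ↔ True = False

False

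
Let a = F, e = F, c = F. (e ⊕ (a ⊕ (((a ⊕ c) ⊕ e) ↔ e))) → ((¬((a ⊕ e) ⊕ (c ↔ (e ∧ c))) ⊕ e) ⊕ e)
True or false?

a ⊕ c = F ⊕ F = F
(a ⊕ c) ⊕ e = F ⊕ F = F
((a ⊕ c) ⊕ e) ↔ e = F ↔ F = T
a ⊕ (((a ⊕ c) ⊕ e) ↔ e) = F ⊕ T = T
e ⊕ (a ⊕ (((a ⊕ c) ⊕ e) ↔ e)) = F ⊕ T = T
a ⊕ e = F ⊕ F = F
e ∧ c = F ∧ F = F
c ↔ (e ∧ c) = F ↔ F = T
(a ⊕ e) ⊕ (c ↔ (e ∧ c)) = F ⊕ T = T
¬((a ⊕ e) ⊕ (c ↔ (e ∧ c))) = ¬T = F
¬((a ⊕ e) ⊕ (c ↔ (e ∧ c))) ⊕ e = F ⊕ F = F
(¬((a ⊕ e) ⊕ (c ↔ (e ∧ c))) ⊕ e) ⊕ e = F ⊕ F = F
(e ⊕ (a ⊕ (((a ⊕ c) ⊕ e) ↔ e))) → ((¬((a ⊕ e) ⊕ (c ↔ (e ∧ c))) ⊕ e) ⊕ e) = T → F = F

F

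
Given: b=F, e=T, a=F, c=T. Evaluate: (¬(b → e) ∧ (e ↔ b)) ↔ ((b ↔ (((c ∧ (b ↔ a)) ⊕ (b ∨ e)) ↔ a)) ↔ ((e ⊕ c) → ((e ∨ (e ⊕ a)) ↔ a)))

T

b → e = F → T = T
¬(b → e) = ¬T = F
e ↔ b = T ↔ F = F
¬(b → e) ∧ (e ↔ b) = F ∧ F = F
b ↔ a = F ↔ F = T
c ∧ (b ↔ a) = T ∧ T = T
b ∨ e = F ∨ T = T
(c ∧ (b ↔ a)) ⊕ (b ∨ e) = T ⊕ T = F
((c ∧ (b ↔ a)) ⊕ (b ∨ e)) ↔ a = F ↔ F = T
b ↔ (((c ∧ (b ↔ a)) ⊕ (b ∨ e)) ↔ a) = F ↔ T = F
e ⊕ c = T ⊕ T = F
e ⊕ a = T ⊕ F = T
e ∨ (e ⊕ a) = T ∨ T = T
(e ∨ (e ⊕ a)) ↔ a = T ↔ F = F
(e ⊕ c) → ((e ∨ (e ⊕ a)) ↔ a) = F → F = T
(b ↔ (((c ∧ (b ↔ a)) ⊕ (b ∨ e)) ↔ a)) ↔ ((e ⊕ c) → ((e ∨ (e ⊕ a)) ↔ a)) = F ↔ T = F
(¬(b → e) ∧ (e ↔ b)) ↔ ((b ↔ (((c ∧ (b ↔ a)) ⊕ (b ∨ e)) ↔ a)) ↔ ((e ⊕ c) → ((e ∨ (e ⊕ a)) ↔ a))) = F ↔ F = T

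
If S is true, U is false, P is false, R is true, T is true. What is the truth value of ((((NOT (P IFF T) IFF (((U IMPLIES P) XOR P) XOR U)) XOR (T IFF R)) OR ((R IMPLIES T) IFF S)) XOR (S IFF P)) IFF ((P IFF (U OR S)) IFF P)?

P IFF T = false IFF true = false
NOT (P IFF T) = NOT false = true
U IMPLIES P = false IMPLIES false = true
(U IMPLIES P) XOR P = true XOR false = true
((U IMPLIES P) XOR P) XOR U = true XOR false = true
NOT (P IFF T) IFF (((U IMPLIES P) XOR P) XOR U) = true IFF true = true
T IFF R = true IFF true = true
(NOT (P IFF T) IFF (((U IMPLIES P) XOR P) XOR U)) XOR (T IFF R) = true XOR true = false
R IMPLIES T = true IMPLIES true = true
(R IMPLIES T) IFF S = true IFF true = true
((NOT (P IFF T) IFF (((U IMPLIES P) XOR P) XOR U)) XOR (T IFF R)) OR ((R IMPLIES T) IFF S) = false OR true = true
S IFF P = true IFF false = false
(((NOT (P IFF T) IFF (((U IMPLIES P) XOR P) XOR U)) XOR (T IFF R)) OR ((R IMPLIES T) IFF S)) XOR (S IFF P) = true XOR false = true
U OR S = false OR true = true
P IFF (U OR S) = false IFF true = false
(P IFF (U OR S)) IFF P = false IFF false = true
((((NOT (P IFF T) IFF (((U IMPLIES P) XOR P) XOR U)) XOR (T IFF R)) OR ((R IMPLIES T) IFF S)) XOR (S IFF P)) IFF ((P IFF (U OR S)) IFF P) = true IFF true = true

true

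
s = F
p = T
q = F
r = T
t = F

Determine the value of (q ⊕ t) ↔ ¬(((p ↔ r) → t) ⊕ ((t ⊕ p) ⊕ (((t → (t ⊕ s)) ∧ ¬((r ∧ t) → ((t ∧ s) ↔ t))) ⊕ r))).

F

q ⊕ t = F ⊕ F = F
p ↔ r = T ↔ T = T
(p ↔ r) → t = T → F = F
t ⊕ p = F ⊕ T = T
t ⊕ s = F ⊕ F = F
t → (t ⊕ s) = F → F = T
r ∧ t = T ∧ F = F
t ∧ s = F ∧ F = F
(t ∧ s) ↔ t = F ↔ F = T
(r ∧ t) → ((t ∧ s) ↔ t) = F → T = T
¬((r ∧ t) → ((t ∧ s) ↔ t)) = ¬T = F
(t → (t ⊕ s)) ∧ ¬((r ∧ t) → ((t ∧ s) ↔ t)) = T ∧ F = F
((t → (t ⊕ s)) ∧ ¬((r ∧ t) → ((t ∧ s) ↔ t))) ⊕ r = F ⊕ T = T
(t ⊕ p) ⊕ (((t → (t ⊕ s)) ∧ ¬((r ∧ t) → ((t ∧ s) ↔ t))) ⊕ r) = T ⊕ T = F
((p ↔ r) → t) ⊕ ((t ⊕ p) ⊕ (((t → (t ⊕ s)) ∧ ¬((r ∧ t) → ((t ∧ s) ↔ t))) ⊕ r)) = F ⊕ F = F
¬(((p ↔ r) → t) ⊕ ((t ⊕ p) ⊕ (((t → (t ⊕ s)) ∧ ¬((r ∧ t) → ((t ∧ s) ↔ t))) ⊕ r))) = ¬F = T
(q ⊕ t) ↔ ¬(((p ↔ r) → t) ⊕ ((t ⊕ p) ⊕ (((t → (t ⊕ s)) ∧ ¬((r ∧ t) → ((t ∧ s) ↔ t))) ⊕ r))) = F ↔ T = F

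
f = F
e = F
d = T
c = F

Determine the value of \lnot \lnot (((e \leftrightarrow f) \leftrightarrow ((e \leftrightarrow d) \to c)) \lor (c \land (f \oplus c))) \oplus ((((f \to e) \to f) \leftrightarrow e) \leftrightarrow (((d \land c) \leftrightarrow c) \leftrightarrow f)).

T

e \leftrightarrow f = F \leftrightarrow F = T
e \leftrightarrow d = F \leftrightarrow T = F
(e \leftrightarrow d) \to c = F \to F = T
(e \leftrightarrow f) \leftrightarrow ((e \leftrightarrow d) \to c) = T \leftrightarrow T = T
f \oplus c = F \oplus F = F
c \land (f \oplus c) = F \land F = F
((e \leftrightarrow f) \leftrightarrow ((e \leftrightarrow d) \to c)) \lor (c \land (f \oplus c)) = T \lor F = T
\lnot (((e \leftrightarrow f) \leftrightarrow ((e \leftrightarrow d) \to c)) \lor (c \land (f \oplus c))) = \lnot T = F
\lnot \lnot (((e \leftrightarrow f) \leftrightarrow ((e \leftrightarrow d) \to c)) \lor (c \land (f \oplus c))) = \lnot F = T
f \to e = F \to F = T
(f \to e) \to f = T \to F = F
((f \to e) \to f) \leftrightarrow e = F \leftrightarrow F = T
d \land c = T \land F = F
(d \land c) \leftrightarrow c = F \leftrightarrow F = T
((d \land c) \leftrightarrow c) \leftrightarrow f = T \leftrightarrow F = F
(((f \to e) \to f) \leftrightarrow e) \leftrightarrow (((d \land c) \leftrightarrow c) \leftrightarrow f) = T \leftrightarrow F = F
\lnot \lnot (((e \leftrightarrow f) \leftrightarrow ((e \leftrightarrow d) \to c)) \lor (c \land (f \oplus c))) \oplus ((((f \to e) \to f) \leftrightarrow e) \leftrightarrow (((d \land c) \leftrightarrow c) \leftrightarrow f)) = T \oplus F = T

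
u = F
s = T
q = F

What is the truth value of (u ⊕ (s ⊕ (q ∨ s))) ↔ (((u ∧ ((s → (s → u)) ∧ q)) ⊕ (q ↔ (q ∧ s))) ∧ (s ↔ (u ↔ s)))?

q ∨ s = F ∨ T = T
s ⊕ (q ∨ s) = T ⊕ T = F
u ⊕ (s ⊕ (q ∨ s)) = F ⊕ F = F
s → u = T → F = F
s → (s → u) = T → F = F
(s → (s → u)) ∧ q = F ∧ F = F
u ∧ ((s → (s → u)) ∧ q) = F ∧ F = F
q ∧ s = F ∧ T = F
q ↔ (q ∧ s) = F ↔ F = T
(u ∧ ((s → (s → u)) ∧ q)) ⊕ (q ↔ (q ∧ s)) = F ⊕ T = T
u ↔ s = F ↔ T = F
s ↔ (u ↔ s) = T ↔ F = F
((u ∧ ((s → (s → u)) ∧ q)) ⊕ (q ↔ (q ∧ s))) ∧ (s ↔ (u ↔ s)) = T ∧ F = F
(u ⊕ (s ⊕ (q ∨ s))) ↔ (((u ∧ ((s → (s → u)) ∧ q)) ⊕ (q ↔ (q ∧ s))) ∧ (s ↔ (u ↔ s))) = F ↔ F = T

T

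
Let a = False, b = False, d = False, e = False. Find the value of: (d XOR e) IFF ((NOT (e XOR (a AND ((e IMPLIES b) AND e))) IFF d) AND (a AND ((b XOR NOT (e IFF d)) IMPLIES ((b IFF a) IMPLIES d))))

True

Substituting a=False, b=False, d=False, e=False:
d XOR e = False XOR False = False
e IMPLIES b = False IMPLIES False = True
(e IMPLIES b) AND e = True AND False = False
a AND ((e IMPLIES b) AND e) = False AND False = False
e XOR (a AND ((e IMPLIES b) AND e)) = False XOR False = False
NOT (e XOR (a AND ((e IMPLIES b) AND e))) = NOT False = True
NOT (e XOR (a AND ((e IMPLIES b) AND e))) IFF d = True IFF False = False
e IFF d = False IFF False = True
NOT (e IFF d) = NOT True = False
b XOR NOT (e IFF d) = False XOR False = False
b IFF a = False IFF False = True
(b IFF a) IMPLIES d = True IMPLIES False = False
(b XOR NOT (e IFF d)) IMPLIES ((b IFF a) IMPLIES d) = False IMPLIES False = True
a AND ((b XOR NOT (e IFF d)) IMPLIES ((b IFF a) IMPLIES d)) = False AND True = False
(NOT (e XOR (a AND ((e IMPLIES b) AND e))) IFF d) AND (a AND ((b XOR NOT (e IFF d)) IMPLIES ((b IFF a) IMPLIES d))) = False AND False = False
(d XOR e) IFF ((NOT (e XOR (a AND ((e IMPLIES b) AND e))) IFF d) AND (a AND ((b XOR NOT (e IFF d)) IMPLIES ((b IFF a) IMPLIES d)))) = False IFF False = True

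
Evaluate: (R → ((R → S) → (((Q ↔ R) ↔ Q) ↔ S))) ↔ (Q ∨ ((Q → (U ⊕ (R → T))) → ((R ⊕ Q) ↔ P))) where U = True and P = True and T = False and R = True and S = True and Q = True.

R → S = True → True = True
Q ↔ R = True ↔ True = True
(Q ↔ R) ↔ Q = True ↔ True = True
((Q ↔ R) ↔ Q) ↔ S = True ↔ True = True
(R → S) → (((Q ↔ R) ↔ Q) ↔ S) = True → True = True
R → ((R → S) → (((Q ↔ R) ↔ Q) ↔ S)) = True → True = True
R → T = True → False = False
U ⊕ (R → T) = True ⊕ False = True
Q → (U ⊕ (R → T)) = True → True = True
R ⊕ Q = True ⊕ True = False
(R ⊕ Q) ↔ P = False ↔ True = False
(Q → (U ⊕ (R → T))) → ((R ⊕ Q) ↔ P) = True → False = False
Q ∨ ((Q → (U ⊕ (R → T))) → ((R ⊕ Q) ↔ P)) = True ∨ False = True
(R → ((R → S) → (((Q ↔ R) ↔ Q) ↔ S))) ↔ (Q ∨ ((Q → (U ⊕ (R → T))) → ((R ⊕ Q) ↔ P))) = True ↔ True = True

True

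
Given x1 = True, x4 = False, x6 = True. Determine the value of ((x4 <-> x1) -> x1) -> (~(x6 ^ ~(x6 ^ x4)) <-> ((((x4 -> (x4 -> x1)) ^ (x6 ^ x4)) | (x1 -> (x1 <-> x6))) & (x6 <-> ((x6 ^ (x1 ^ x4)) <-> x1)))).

True

x4 <-> x1 = False <-> True = False
(x4 <-> x1) -> x1 = False -> True = True
x6 ^ x4 = True ^ False = True
~(x6 ^ x4) = ~True = False
x6 ^ ~(x6 ^ x4) = True ^ False = True
~(x6 ^ ~(x6 ^ x4)) = ~True = False
x4 -> x1 = False -> True = True
x4 -> (x4 -> x1) = False -> True = True
x6 ^ x4 = True ^ False = True
(x4 -> (x4 -> x1)) ^ (x6 ^ x4) = True ^ True = False
x1 <-> x6 = True <-> True = True
x1 -> (x1 <-> x6) = True -> True = True
((x4 -> (x4 -> x1)) ^ (x6 ^ x4)) | (x1 -> (x1 <-> x6)) = False | True = True
x1 ^ x4 = True ^ False = True
x6 ^ (x1 ^ x4) = True ^ True = False
(x6 ^ (x1 ^ x4)) <-> x1 = False <-> True = False
x6 <-> ((x6 ^ (x1 ^ x4)) <-> x1) = True <-> False = False
(((x4 -> (x4 -> x1)) ^ (x6 ^ x4)) | (x1 -> (x1 <-> x6))) & (x6 <-> ((x6 ^ (x1 ^ x4)) <-> x1)) = True & False = False
~(x6 ^ ~(x6 ^ x4)) <-> ((((x4 -> (x4 -> x1)) ^ (x6 ^ x4)) | (x1 -> (x1 <-> x6))) & (x6 <-> ((x6 ^ (x1 ^ x4)) <-> x1))) = False <-> False = True
((x4 <-> x1) -> x1) -> (~(x6 ^ ~(x6 ^ x4)) <-> ((((x4 -> (x4 -> x1)) ^ (x6 ^ x4)) | (x1 -> (x1 <-> x6))) & (x6 <-> ((x6 ^ (x1 ^ x4)) <-> x1)))) = True -> True = True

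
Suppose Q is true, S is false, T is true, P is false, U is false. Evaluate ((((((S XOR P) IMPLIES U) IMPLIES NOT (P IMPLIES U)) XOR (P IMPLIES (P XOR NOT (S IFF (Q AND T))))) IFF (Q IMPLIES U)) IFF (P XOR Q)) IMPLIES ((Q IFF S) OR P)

true

Substituting Q=true, S=false, T=true, P=false, U=false:
S XOR P = false XOR false = false
(S XOR P) IMPLIES U = false IMPLIES false = true
P IMPLIES U = false IMPLIES false = true
NOT (P IMPLIES U) = NOT true = false
((S XOR P) IMPLIES U) IMPLIES NOT (P IMPLIES U) = true IMPLIES false = false
Q AND T = true AND true = true
S IFF (Q AND T) = false IFF true = false
NOT (S IFF (Q AND T)) = NOT false = true
P XOR NOT (S IFF (Q AND T)) = false XOR true = true
P IMPLIES (P XOR NOT (S IFF (Q AND T))) = false IMPLIES true = true
(((S XOR P) IMPLIES U) IMPLIES NOT (P IMPLIES U)) XOR (P IMPLIES (P XOR NOT (S IFF (Q AND T)))) = false XOR true = true
Q IMPLIES U = true IMPLIES false = false
((((S XOR P) IMPLIES U) IMPLIES NOT (P IMPLIES U)) XOR (P IMPLIES (P XOR NOT (S IFF (Q AND T))))) IFF (Q IMPLIES U) = true IFF false = false
P XOR Q = false XOR true = true
(((((S XOR P) IMPLIES U) IMPLIES NOT (P IMPLIES U)) XOR (P IMPLIES (P XOR NOT (S IFF (Q AND T))))) IFF (Q IMPLIES U)) IFF (P XOR Q) = false IFF true = false
Q IFF S = true IFF false = false
(Q IFF S) OR P = false OR false = false
((((((S XOR P) IMPLIES U) IMPLIES NOT (P IMPLIES U)) XOR (P IMPLIES (P XOR NOT (S IFF (Q AND T))))) IFF (Q IMPLIES U)) IFF (P XOR Q)) IMPLIES ((Q IFF S) OR P) = false IMPLIES false = true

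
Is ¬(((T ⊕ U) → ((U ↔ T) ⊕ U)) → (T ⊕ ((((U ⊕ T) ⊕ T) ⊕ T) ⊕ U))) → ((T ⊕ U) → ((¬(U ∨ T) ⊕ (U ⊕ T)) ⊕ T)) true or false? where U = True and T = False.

T ⊕ U = False ⊕ True = True
U ↔ T = True ↔ False = False
(U ↔ T) ⊕ U = False ⊕ True = True
(T ⊕ U) → ((U ↔ T) ⊕ U) = True → True = True
U ⊕ T = True ⊕ False = True
(U ⊕ T) ⊕ T = True ⊕ False = True
((U ⊕ T) ⊕ T) ⊕ T = True ⊕ False = True
(((U ⊕ T) ⊕ T) ⊕ T) ⊕ U = True ⊕ True = False
T ⊕ ((((U ⊕ T) ⊕ T) ⊕ T) ⊕ U) = False ⊕ False = False
((T ⊕ U) → ((U ↔ T) ⊕ U)) → (T ⊕ ((((U ⊕ T) ⊕ T) ⊕ T) ⊕ U)) = True → False = False
¬(((T ⊕ U) → ((U ↔ T) ⊕ U)) → (T ⊕ ((((U ⊕ T) ⊕ T) ⊕ T) ⊕ U))) = ¬False = True
T ⊕ U = False ⊕ True = True
U ∨ T = True ∨ False = True
¬(U ∨ T) = ¬True = False
U ⊕ T = True ⊕ False = True
¬(U ∨ T) ⊕ (U ⊕ T) = False ⊕ True = True
(¬(U ∨ T) ⊕ (U ⊕ T)) ⊕ T = True ⊕ False = True
(T ⊕ U) → ((¬(U ∨ T) ⊕ (U ⊕ T)) ⊕ T) = True → True = True
¬(((T ⊕ U) → ((U ↔ T) ⊕ U)) → (T ⊕ ((((U ⊕ T) ⊕ T) ⊕ T) ⊕ U))) → ((T ⊕ U) → ((¬(U ∨ T) ⊕ (U ⊕ T)) ⊕ T)) = True → True = True

True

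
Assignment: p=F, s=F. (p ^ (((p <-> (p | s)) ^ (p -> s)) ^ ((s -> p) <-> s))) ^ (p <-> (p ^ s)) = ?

T

Substituting p=F, s=F:
p | s = F | F = F
p <-> (p | s) = F <-> F = T
p -> s = F -> F = T
(p <-> (p | s)) ^ (p -> s) = T ^ T = F
s -> p = F -> F = T
(s -> p) <-> s = T <-> F = F
((p <-> (p | s)) ^ (p -> s)) ^ ((s -> p) <-> s) = F ^ F = F
p ^ (((p <-> (p | s)) ^ (p -> s)) ^ ((s -> p) <-> s)) = F ^ F = F
p ^ s = F ^ F = F
p <-> (p ^ s) = F <-> F = T
(p ^ (((p <-> (p | s)) ^ (p -> s)) ^ ((s -> p) <-> s))) ^ (p <-> (p ^ s)) = F ^ T = T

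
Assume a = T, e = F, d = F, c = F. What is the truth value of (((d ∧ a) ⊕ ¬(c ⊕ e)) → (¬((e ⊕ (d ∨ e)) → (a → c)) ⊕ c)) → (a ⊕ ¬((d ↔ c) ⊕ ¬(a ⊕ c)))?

d ∧ a = F ∧ T = F
c ⊕ e = F ⊕ F = F
¬(c ⊕ e) = ¬F = T
(d ∧ a) ⊕ ¬(c ⊕ e) = F ⊕ T = T
d ∨ e = F ∨ F = F
e ⊕ (d ∨ e) = F ⊕ F = F
a → c = T → F = F
(e ⊕ (d ∨ e)) → (a → c) = F → F = T
¬((e ⊕ (d ∨ e)) → (a → c)) = ¬T = F
¬((e ⊕ (d ∨ e)) → (a → c)) ⊕ c = F ⊕ F = F
((d ∧ a) ⊕ ¬(c ⊕ e)) → (¬((e ⊕ (d ∨ e)) → (a → c)) ⊕ c) = T → F = F
d ↔ c = F ↔ F = T
a ⊕ c = T ⊕ F = T
¬(a ⊕ c) = ¬T = F
(d ↔ c) ⊕ ¬(a ⊕ c) = T ⊕ F = T
¬((d ↔ c) ⊕ ¬(a ⊕ c)) = ¬T = F
a ⊕ ¬((d ↔ c) ⊕ ¬(a ⊕ c)) = T ⊕ F = T
(((d ∧ a) ⊕ ¬(c ⊕ e)) → (¬((e ⊕ (d ∨ e)) → (a → c)) ⊕ c)) → (a ⊕ ¬((d ↔ c) ⊕ ¬(a ⊕ c))) = F → T = T

T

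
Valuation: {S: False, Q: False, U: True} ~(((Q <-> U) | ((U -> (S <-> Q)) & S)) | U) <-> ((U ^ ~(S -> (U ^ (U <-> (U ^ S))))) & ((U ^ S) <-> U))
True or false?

Q <-> U = False <-> True = False
S <-> Q = False <-> False = True
U -> (S <-> Q) = True -> True = True
(U -> (S <-> Q)) & S = True & False = False
(Q <-> U) | ((U -> (S <-> Q)) & S) = False | False = False
((Q <-> U) | ((U -> (S <-> Q)) & S)) | U = False | True = True
~(((Q <-> U) | ((U -> (S <-> Q)) & S)) | U) = ~True = False
U ^ S = True ^ False = True
U <-> (U ^ S) = True <-> True = True
U ^ (U <-> (U ^ S)) = True ^ True = False
S -> (U ^ (U <-> (U ^ S))) = False -> False = True
~(S -> (U ^ (U <-> (U ^ S)))) = ~True = False
U ^ ~(S -> (U ^ (U <-> (U ^ S)))) = True ^ False = True
U ^ S = True ^ False = True
(U ^ S) <-> U = True <-> True = True
(U ^ ~(S -> (U ^ (U <-> (U ^ S))))) & ((U ^ S) <-> U) = True & True = True
~(((Q <-> U) | ((U -> (S <-> Q)) & S)) | U) <-> ((U ^ ~(S -> (U ^ (U <-> (U ^ S))))) & ((U ^ S) <-> U)) = False <-> True = False

False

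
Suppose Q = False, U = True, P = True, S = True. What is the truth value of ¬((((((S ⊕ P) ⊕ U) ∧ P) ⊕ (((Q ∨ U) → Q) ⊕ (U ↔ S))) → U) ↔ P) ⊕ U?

Substituting Q=False, U=True, P=True, S=True:
S ⊕ P = True ⊕ True = False
(S ⊕ P) ⊕ U = False ⊕ True = True
((S ⊕ P) ⊕ U) ∧ P = True ∧ True = True
Q ∨ U = False ∨ True = True
(Q ∨ U) → Q = True → False = False
U ↔ S = True ↔ True = True
((Q ∨ U) → Q) ⊕ (U ↔ S) = False ⊕ True = True
(((S ⊕ P) ⊕ U) ∧ P) ⊕ (((Q ∨ U) → Q) ⊕ (U ↔ S)) = True ⊕ True = False
((((S ⊕ P) ⊕ U) ∧ P) ⊕ (((Q ∨ U) → Q) ⊕ (U ↔ S))) → U = False → True = True
(((((S ⊕ P) ⊕ U) ∧ P) ⊕ (((Q ∨ U) → Q) ⊕ (U ↔ S))) → U) ↔ P = True ↔ True = True
¬((((((S ⊕ P) ⊕ U) ∧ P) ⊕ (((Q ∨ U) → Q) ⊕ (U ↔ S))) → U) ↔ P) = ¬True = False
¬((((((S ⊕ P) ⊕ U) ∧ P) ⊕ (((Q ∨ U) → Q) ⊕ (U ↔ S))) → U) ↔ P) ⊕ U = False ⊕ True = True

True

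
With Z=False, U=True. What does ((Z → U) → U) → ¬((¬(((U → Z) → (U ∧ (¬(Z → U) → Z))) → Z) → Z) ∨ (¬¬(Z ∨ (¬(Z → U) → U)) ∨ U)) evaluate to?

False

Z → U = False → True = True
(Z → U) → U = True → True = True
U → Z = True → False = False
Z → U = False → True = True
¬(Z → U) = ¬True = False
¬(Z → U) → Z = False → False = True
U ∧ (¬(Z → U) → Z) = True ∧ True = True
(U → Z) → (U ∧ (¬(Z → U) → Z)) = False → True = True
((U → Z) → (U ∧ (¬(Z → U) → Z))) → Z = True → False = False
¬(((U → Z) → (U ∧ (¬(Z → U) → Z))) → Z) = ¬False = True
¬(((U → Z) → (U ∧ (¬(Z → U) → Z))) → Z) → Z = True → False = False
Z → U = False → True = True
¬(Z → U) = ¬True = False
¬(Z → U) → U = False → True = True
Z ∨ (¬(Z → U) → U) = False ∨ True = True
¬(Z ∨ (¬(Z → U) → U)) = ¬True = False
¬¬(Z ∨ (¬(Z → U) → U)) = ¬False = True
¬¬(Z ∨ (¬(Z → U) → U)) ∨ U = True ∨ True = True
(¬(((U → Z) → (U ∧ (¬(Z → U) → Z))) → Z) → Z) ∨ (¬¬(Z ∨ (¬(Z → U) → U)) ∨ U) = False ∨ True = True
¬((¬(((U → Z) → (U ∧ (¬(Z → U) → Z))) → Z) → Z) ∨ (¬¬(Z ∨ (¬(Z → U) → U)) ∨ U)) = ¬True = False
((Z → U) → U) → ¬((¬(((U → Z) → (U ∧ (¬(Z → U) → Z))) → Z) → Z) ∨ (¬¬(Z ∨ (¬(Z → U) → U)) ∨ U)) = True → False = False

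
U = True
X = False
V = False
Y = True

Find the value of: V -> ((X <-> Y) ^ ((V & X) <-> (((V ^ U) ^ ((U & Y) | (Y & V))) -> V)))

True

Substituting U=True, X=False, V=False, Y=True:
X <-> Y = False <-> True = False
V & X = False & False = False
V ^ U = False ^ True = True
U & Y = True & True = True
Y & V = True & False = False
(U & Y) | (Y & V) = True | False = True
(V ^ U) ^ ((U & Y) | (Y & V)) = True ^ True = False
((V ^ U) ^ ((U & Y) | (Y & V))) -> V = False -> False = True
(V & X) <-> (((V ^ U) ^ ((U & Y) | (Y & V))) -> V) = False <-> True = False
(X <-> Y) ^ ((V & X) <-> (((V ^ U) ^ ((U & Y) | (Y & V))) -> V)) = False ^ False = False
V -> ((X <-> Y) ^ ((V & X) <-> (((V ^ U) ^ ((U & Y) | (Y & V))) -> V))) = False -> False = True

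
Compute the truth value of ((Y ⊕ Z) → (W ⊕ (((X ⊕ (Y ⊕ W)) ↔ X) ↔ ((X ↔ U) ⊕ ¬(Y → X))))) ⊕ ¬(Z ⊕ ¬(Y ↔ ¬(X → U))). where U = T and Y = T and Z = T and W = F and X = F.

Y ⊕ Z = T ⊕ T = F
Y ⊕ W = T ⊕ F = T
X ⊕ (Y ⊕ W) = F ⊕ T = T
(X ⊕ (Y ⊕ W)) ↔ X = T ↔ F = F
X ↔ U = F ↔ T = F
Y → X = T → F = F
¬(Y → X) = ¬F = T
(X ↔ U) ⊕ ¬(Y → X) = F ⊕ T = T
((X ⊕ (Y ⊕ W)) ↔ X) ↔ ((X ↔ U) ⊕ ¬(Y → X)) = F ↔ T = F
W ⊕ (((X ⊕ (Y ⊕ W)) ↔ X) ↔ ((X ↔ U) ⊕ ¬(Y → X))) = F ⊕ F = F
(Y ⊕ Z) → (W ⊕ (((X ⊕ (Y ⊕ W)) ↔ X) ↔ ((X ↔ U) ⊕ ¬(Y → X)))) = F → F = T
X → U = F → T = T
¬(X → U) = ¬T = F
Y ↔ ¬(X → U) = T ↔ F = F
¬(Y ↔ ¬(X → U)) = ¬F = T
Z ⊕ ¬(Y ↔ ¬(X → U)) = T ⊕ T = F
¬(Z ⊕ ¬(Y ↔ ¬(X → U))) = ¬F = T
((Y ⊕ Z) → (W ⊕ (((X ⊕ (Y ⊕ W)) ↔ X) ↔ ((X ↔ U) ⊕ ¬(Y → X))))) ⊕ ¬(Z ⊕ ¬(Y ↔ ¬(X → U))) = T ⊕ T = F

F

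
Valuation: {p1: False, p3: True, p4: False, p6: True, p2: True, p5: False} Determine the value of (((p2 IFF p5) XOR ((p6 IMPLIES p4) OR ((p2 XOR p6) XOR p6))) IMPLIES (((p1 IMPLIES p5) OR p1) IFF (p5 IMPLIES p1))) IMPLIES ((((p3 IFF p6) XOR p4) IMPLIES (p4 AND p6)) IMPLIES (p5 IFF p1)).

True

Substituting p1=False, p3=True, p4=False, p6=True, p2=True, p5=False:
p2 IFF p5 = True IFF False = False
p6 IMPLIES p4 = True IMPLIES False = False
p2 XOR p6 = True XOR True = False
(p2 XOR p6) XOR p6 = False XOR True = True
(p6 IMPLIES p4) OR ((p2 XOR p6) XOR p6) = False OR True = True
(p2 IFF p5) XOR ((p6 IMPLIES p4) OR ((p2 XOR p6) XOR p6)) = False XOR True = True
p1 IMPLIES p5 = False IMPLIES False = True
(p1 IMPLIES p5) OR p1 = True OR False = True
p5 IMPLIES p1 = False IMPLIES False = True
((p1 IMPLIES p5) OR p1) IFF (p5 IMPLIES p1) = True IFF True = True
((p2 IFF p5) XOR ((p6 IMPLIES p4) OR ((p2 XOR p6) XOR p6))) IMPLIES (((p1 IMPLIES p5) OR p1) IFF (p5 IMPLIES p1)) = True IMPLIES True = True
p3 IFF p6 = True IFF True = True
(p3 IFF p6) XOR p4 = True XOR False = True
p4 AND p6 = False AND True = False
((p3 IFF p6) XOR p4) IMPLIES (p4 AND p6) = True IMPLIES False = False
p5 IFF p1 = False IFF False = True
(((p3 IFF p6) XOR p4) IMPLIES (p4 AND p6)) IMPLIES (p5 IFF p1) = False IMPLIES True = True
(((p2 IFF p5) XOR ((p6 IMPLIES p4) OR ((p2 XOR p6) XOR p6))) IMPLIES (((p1 IMPLIES p5) OR p1) IFF (p5 IMPLIES p1))) IMPLIES ((((p3 IFF p6) XOR p4) IMPLIES (p4 AND p6)) IMPLIES (p5 IFF p1)) = True IMPLIES True = True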